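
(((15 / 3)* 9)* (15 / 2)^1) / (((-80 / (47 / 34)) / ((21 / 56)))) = -19035 / 8704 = -2.19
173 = 173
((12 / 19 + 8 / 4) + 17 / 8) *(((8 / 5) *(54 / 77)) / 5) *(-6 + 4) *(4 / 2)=-156168 / 36575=-4.27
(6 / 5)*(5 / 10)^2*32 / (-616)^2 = 3 / 118580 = 0.00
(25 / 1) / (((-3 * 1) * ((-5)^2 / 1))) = -1 / 3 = -0.33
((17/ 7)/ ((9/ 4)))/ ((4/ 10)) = 170/ 63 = 2.70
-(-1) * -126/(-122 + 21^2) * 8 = -1008/319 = -3.16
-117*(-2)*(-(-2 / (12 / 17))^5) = 18458141 / 432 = 42727.18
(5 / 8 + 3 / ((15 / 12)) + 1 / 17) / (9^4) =0.00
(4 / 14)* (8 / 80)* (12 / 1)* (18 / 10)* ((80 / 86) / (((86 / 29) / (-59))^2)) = 632344536 / 2782745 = 227.24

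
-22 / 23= -0.96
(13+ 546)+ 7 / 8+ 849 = 11271 / 8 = 1408.88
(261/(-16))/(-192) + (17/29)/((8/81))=178779/29696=6.02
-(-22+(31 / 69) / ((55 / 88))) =7342 / 345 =21.28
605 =605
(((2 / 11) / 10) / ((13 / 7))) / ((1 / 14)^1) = 0.14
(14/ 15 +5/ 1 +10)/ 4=239/ 60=3.98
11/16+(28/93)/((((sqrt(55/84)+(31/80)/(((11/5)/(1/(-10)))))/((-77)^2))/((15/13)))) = 496952051717/8854938352+1285596928000 * sqrt(1155)/17156443057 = 2602.77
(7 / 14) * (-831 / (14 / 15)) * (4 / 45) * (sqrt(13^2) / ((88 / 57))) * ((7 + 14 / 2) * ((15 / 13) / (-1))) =236835 / 44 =5382.61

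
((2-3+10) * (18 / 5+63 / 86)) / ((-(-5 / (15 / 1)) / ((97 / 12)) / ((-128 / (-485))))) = 268272 / 1075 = 249.56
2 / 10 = 1 / 5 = 0.20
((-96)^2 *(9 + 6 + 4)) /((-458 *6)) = -14592 /229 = -63.72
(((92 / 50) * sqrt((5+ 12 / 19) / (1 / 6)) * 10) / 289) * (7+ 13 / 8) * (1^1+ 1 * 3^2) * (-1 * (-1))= 1587 * sqrt(12198) / 5491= 31.92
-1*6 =-6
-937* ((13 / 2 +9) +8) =-44039 / 2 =-22019.50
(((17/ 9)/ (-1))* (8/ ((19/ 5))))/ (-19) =680/ 3249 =0.21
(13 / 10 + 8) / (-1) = -93 / 10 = -9.30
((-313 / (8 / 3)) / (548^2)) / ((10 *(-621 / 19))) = 5947 / 4973034240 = 0.00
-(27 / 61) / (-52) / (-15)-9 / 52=-1377 / 7930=-0.17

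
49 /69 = 0.71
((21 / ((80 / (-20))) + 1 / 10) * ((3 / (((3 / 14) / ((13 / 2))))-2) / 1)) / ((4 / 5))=-9167 / 16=-572.94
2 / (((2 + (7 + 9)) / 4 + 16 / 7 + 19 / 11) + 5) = 308 / 2081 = 0.15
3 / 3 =1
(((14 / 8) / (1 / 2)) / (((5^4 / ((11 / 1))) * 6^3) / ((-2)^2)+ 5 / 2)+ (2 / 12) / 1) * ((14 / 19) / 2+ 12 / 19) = 68017 / 405330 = 0.17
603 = 603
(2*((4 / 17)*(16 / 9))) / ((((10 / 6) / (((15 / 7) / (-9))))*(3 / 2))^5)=-4096 / 624867453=-0.00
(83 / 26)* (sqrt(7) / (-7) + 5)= 415 / 26 -83* sqrt(7) / 182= 14.75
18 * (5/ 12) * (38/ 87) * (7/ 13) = 665/ 377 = 1.76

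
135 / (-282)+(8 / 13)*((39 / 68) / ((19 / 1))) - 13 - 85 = -2989447 / 30362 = -98.46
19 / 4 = 4.75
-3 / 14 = -0.21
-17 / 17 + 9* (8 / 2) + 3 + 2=40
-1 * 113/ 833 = -113/ 833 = -0.14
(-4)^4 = 256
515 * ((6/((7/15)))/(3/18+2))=278100/91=3056.04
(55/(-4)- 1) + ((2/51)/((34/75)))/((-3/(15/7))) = -119857/8092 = -14.81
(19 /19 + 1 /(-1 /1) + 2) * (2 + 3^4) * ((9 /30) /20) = 249 /100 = 2.49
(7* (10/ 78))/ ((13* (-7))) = -5/ 507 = -0.01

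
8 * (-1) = -8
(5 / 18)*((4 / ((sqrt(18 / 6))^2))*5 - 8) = -10 / 27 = -0.37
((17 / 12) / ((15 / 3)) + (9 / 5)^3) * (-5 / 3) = -9173 / 900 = -10.19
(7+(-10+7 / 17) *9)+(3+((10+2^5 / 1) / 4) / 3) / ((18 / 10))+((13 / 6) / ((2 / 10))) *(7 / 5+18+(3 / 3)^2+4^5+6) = 11303.65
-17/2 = -8.50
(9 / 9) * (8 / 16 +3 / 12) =3 / 4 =0.75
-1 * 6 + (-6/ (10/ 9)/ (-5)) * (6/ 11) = -1488/ 275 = -5.41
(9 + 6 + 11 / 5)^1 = 17.20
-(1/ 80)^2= -1/ 6400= -0.00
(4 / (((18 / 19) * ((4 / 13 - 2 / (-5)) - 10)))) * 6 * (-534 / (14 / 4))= 439660 / 1057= 415.95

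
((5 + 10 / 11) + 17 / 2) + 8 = 493 / 22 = 22.41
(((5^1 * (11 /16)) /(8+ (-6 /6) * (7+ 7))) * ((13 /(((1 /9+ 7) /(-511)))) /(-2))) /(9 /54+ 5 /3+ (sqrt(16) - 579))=3288285 /7043072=0.47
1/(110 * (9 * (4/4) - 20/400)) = 2/1969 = 0.00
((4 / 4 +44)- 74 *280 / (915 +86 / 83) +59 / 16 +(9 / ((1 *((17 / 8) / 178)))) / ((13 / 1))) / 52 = 22598962305 / 13979972032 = 1.62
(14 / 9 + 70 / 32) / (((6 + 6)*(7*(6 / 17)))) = 1309 / 10368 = 0.13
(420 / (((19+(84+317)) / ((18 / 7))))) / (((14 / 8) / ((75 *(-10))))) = -54000 / 49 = -1102.04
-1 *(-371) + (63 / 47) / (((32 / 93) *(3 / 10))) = 288757 / 752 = 383.99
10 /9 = 1.11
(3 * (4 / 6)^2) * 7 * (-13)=-121.33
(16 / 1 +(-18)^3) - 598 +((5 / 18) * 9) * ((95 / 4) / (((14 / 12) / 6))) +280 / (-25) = -428389 / 70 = -6119.84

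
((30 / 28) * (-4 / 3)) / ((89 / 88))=-880 / 623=-1.41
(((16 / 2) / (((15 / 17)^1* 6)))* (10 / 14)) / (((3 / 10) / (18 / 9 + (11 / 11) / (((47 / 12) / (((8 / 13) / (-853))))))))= 708743600 / 98503587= 7.20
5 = 5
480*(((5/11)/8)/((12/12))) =300/11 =27.27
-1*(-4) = 4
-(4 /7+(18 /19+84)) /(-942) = 5687 /62643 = 0.09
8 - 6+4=6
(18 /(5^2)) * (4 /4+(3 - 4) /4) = 27 /50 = 0.54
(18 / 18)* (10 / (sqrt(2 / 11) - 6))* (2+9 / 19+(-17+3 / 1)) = 1095* sqrt(22) / 3743+72270 / 3743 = 20.68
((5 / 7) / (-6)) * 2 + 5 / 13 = 40 / 273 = 0.15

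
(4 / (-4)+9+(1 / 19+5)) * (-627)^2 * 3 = 15394104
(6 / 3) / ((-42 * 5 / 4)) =-4 / 105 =-0.04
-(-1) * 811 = 811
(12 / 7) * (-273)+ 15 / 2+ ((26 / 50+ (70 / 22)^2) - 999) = -8765579 / 6050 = -1448.86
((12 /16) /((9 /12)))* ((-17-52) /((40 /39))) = -2691 /40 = -67.28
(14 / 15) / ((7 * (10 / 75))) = 1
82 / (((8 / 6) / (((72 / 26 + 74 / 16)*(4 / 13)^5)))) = 6053568 / 4826809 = 1.25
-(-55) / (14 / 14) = 55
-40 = -40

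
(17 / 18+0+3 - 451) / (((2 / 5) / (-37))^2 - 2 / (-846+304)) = -74635723825 / 635562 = -117432.64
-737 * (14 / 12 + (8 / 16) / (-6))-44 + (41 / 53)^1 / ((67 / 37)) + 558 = -12101359 / 42612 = -283.99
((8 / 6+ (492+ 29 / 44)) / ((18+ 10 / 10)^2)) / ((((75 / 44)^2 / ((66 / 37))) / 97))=81.49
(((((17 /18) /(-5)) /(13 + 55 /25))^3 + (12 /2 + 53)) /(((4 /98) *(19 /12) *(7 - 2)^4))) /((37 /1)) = 296050883191 /7498983110400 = 0.04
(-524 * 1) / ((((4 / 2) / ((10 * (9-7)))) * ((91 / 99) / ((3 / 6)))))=-259380 / 91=-2850.33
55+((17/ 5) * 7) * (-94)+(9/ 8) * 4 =-21777/ 10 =-2177.70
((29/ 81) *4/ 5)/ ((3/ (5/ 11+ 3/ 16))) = 3277/ 53460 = 0.06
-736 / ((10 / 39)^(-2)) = -73600 / 1521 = -48.39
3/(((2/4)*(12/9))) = 9/2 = 4.50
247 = 247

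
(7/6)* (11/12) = 77/72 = 1.07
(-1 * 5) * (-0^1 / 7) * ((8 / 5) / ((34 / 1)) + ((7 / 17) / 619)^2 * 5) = 0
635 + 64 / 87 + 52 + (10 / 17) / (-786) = 687.73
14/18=7/9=0.78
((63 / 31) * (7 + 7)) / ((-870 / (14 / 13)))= -2058 / 58435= -0.04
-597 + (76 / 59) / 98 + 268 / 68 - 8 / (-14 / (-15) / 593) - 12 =-5687.90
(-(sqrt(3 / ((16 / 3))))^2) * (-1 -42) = 387 / 16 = 24.19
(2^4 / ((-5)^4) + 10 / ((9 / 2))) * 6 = 25288 / 1875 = 13.49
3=3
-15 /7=-2.14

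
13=13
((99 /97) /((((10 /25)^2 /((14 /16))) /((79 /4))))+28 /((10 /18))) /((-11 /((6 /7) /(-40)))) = 4273803 /13657600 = 0.31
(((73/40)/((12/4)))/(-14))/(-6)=73/10080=0.01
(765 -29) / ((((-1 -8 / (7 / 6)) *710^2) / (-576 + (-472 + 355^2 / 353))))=314167672 / 2446775375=0.13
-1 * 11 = -11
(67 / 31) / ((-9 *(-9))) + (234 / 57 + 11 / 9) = 255442 / 47709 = 5.35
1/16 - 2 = -31/16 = -1.94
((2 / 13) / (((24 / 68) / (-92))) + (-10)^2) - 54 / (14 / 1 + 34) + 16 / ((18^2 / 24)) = 168361 / 2808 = 59.96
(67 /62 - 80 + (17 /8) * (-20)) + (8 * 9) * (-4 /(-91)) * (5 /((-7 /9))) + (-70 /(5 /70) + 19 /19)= -22131741 /19747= -1120.76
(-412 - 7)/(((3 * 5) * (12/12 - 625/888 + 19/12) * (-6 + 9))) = -124024/25035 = -4.95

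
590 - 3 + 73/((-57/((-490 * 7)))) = 4979.81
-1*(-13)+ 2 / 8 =53 / 4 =13.25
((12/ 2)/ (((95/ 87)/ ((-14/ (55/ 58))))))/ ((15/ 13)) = -1836744/ 26125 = -70.31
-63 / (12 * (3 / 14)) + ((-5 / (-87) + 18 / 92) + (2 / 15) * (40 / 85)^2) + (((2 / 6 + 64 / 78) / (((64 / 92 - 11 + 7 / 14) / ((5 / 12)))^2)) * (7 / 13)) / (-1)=-3209520783164103 / 132523671934940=-24.22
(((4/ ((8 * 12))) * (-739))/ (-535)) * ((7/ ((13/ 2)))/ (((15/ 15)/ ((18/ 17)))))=15519/ 236470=0.07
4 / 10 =2 / 5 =0.40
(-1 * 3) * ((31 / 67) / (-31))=3 / 67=0.04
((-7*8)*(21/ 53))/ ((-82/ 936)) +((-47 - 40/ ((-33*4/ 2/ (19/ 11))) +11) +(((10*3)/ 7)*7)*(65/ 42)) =1461847595/ 5521593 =264.75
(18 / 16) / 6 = 3 / 16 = 0.19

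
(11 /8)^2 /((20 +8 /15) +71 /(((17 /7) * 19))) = 586245 /6844096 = 0.09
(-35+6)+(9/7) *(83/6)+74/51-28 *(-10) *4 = 792709/714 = 1110.24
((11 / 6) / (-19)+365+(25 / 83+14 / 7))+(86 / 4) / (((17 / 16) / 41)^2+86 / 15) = 129915306142741 / 350219191722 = 370.95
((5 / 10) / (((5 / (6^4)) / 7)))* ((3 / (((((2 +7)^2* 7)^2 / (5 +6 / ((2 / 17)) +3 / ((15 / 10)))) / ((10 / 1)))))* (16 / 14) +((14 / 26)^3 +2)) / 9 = 28508895976 / 130798395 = 217.96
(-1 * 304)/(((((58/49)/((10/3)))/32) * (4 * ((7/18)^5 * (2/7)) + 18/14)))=-1313526896640/62134559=-21140.04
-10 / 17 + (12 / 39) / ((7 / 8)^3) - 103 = -7817483 / 75803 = -103.13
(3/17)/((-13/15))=-45/221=-0.20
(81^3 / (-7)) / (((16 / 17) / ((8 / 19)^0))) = -9034497 / 112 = -80665.15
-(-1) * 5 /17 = 5 /17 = 0.29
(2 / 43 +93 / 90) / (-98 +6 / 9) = -1393 / 125560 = -0.01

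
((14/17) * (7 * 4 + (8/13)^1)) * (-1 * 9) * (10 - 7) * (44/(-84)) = 73656/221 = 333.29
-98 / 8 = -49 / 4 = -12.25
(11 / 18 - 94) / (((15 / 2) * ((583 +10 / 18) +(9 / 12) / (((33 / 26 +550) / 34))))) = -24093773 / 1129243245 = -0.02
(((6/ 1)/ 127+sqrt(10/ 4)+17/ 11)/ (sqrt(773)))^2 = 2225 * sqrt(10)/ 1079881+19659295/ 3017187514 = 0.01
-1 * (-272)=272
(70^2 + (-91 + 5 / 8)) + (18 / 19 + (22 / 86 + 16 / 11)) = 345983879 / 71896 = 4812.28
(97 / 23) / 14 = 97 / 322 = 0.30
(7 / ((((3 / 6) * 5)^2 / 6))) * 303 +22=51454 / 25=2058.16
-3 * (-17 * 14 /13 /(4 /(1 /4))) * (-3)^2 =30.89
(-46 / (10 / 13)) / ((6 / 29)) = -8671 / 30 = -289.03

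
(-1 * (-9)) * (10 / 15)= 6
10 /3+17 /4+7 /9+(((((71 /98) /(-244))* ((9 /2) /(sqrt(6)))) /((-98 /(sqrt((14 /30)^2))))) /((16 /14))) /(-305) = 301 /36 -71* sqrt(6) /2333811200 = 8.36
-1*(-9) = 9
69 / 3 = 23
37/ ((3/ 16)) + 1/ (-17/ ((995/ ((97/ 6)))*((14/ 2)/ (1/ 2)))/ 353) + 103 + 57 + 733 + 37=-82934302/ 4947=-16764.56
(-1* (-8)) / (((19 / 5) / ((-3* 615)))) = -73800 / 19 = -3884.21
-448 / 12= -112 / 3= -37.33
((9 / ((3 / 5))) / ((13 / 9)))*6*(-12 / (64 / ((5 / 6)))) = -2025 / 208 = -9.74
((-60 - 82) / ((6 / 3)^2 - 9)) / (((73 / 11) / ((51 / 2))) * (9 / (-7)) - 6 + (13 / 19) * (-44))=-1765841 / 2265740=-0.78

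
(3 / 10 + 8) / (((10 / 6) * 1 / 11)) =2739 / 50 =54.78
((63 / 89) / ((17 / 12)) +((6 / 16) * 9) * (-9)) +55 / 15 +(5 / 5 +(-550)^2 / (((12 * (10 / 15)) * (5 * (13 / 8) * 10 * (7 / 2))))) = 107.76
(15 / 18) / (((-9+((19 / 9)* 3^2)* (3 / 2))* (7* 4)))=5 / 3276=0.00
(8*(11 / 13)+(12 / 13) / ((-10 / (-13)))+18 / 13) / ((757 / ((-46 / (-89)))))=27968 / 4379245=0.01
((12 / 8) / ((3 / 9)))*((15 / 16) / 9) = 15 / 32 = 0.47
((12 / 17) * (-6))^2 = 5184 / 289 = 17.94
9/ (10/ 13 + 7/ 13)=117/ 17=6.88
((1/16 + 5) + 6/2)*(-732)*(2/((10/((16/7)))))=-94428/35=-2697.94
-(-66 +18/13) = 840/13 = 64.62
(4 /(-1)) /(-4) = 1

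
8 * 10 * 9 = 720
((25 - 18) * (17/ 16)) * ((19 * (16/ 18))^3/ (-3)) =-26119072/ 2187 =-11942.88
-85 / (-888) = 85 / 888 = 0.10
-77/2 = -38.50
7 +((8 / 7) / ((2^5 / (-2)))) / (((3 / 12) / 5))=39 / 7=5.57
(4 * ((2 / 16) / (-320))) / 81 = -1 / 51840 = -0.00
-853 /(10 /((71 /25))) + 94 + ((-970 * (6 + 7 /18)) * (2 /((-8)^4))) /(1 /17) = -460094483 /2304000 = -199.69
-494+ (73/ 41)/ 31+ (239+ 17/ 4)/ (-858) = -494.23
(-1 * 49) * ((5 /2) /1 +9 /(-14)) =-91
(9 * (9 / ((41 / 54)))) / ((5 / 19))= 83106 / 205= 405.40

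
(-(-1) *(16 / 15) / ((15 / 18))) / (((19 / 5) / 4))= 128 / 95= 1.35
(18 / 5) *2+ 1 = 41 / 5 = 8.20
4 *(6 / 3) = 8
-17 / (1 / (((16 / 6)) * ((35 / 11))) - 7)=4760 / 1927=2.47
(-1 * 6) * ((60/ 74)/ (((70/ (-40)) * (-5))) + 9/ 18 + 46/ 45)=-37643/ 3885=-9.69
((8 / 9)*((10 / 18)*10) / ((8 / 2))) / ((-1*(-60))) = 5 / 243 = 0.02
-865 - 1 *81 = -946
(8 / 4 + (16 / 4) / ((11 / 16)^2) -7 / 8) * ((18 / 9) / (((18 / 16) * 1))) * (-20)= -371240 / 1089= -340.90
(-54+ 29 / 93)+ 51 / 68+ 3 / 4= -9707 / 186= -52.19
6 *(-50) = -300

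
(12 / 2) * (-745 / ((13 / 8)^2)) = -1692.78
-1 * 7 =-7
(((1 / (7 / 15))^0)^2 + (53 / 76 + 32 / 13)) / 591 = 4109 / 583908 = 0.01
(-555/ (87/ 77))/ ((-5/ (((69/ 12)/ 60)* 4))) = 65527/ 1740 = 37.66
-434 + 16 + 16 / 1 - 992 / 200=-406.96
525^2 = 275625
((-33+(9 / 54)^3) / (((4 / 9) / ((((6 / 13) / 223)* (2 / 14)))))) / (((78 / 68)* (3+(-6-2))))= 121159 / 31657080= 0.00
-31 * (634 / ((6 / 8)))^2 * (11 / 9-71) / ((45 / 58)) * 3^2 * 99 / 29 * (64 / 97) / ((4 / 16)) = 705151578013696 / 4365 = 161546753267.74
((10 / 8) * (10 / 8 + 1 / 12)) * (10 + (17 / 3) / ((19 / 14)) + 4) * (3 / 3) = 5180 / 171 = 30.29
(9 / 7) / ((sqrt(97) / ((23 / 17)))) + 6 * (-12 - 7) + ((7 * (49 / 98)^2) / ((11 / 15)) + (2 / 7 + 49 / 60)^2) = -214217041 / 1940400 + 207 * sqrt(97) / 11543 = -110.22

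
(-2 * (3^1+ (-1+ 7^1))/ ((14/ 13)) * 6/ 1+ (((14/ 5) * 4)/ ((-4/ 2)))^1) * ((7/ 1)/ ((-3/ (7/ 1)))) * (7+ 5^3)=1141448/ 5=228289.60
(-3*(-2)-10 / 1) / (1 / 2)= -8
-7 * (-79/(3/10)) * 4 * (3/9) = 22120/9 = 2457.78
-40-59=-99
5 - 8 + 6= 3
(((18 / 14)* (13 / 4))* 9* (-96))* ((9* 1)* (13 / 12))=-246402 / 7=-35200.29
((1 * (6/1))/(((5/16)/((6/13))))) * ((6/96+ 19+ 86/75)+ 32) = 751812/1625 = 462.65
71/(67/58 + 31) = 4118/1865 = 2.21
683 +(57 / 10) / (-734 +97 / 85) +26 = 88330505 / 124586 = 708.99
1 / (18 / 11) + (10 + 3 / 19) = 3683 / 342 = 10.77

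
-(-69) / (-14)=-69 / 14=-4.93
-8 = -8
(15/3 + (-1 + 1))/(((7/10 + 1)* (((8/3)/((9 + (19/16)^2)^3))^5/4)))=14757217653308539806214730897390593852930107879638671875/92556803802495262062037893221440953516032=159439577070947.82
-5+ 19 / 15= -56 / 15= -3.73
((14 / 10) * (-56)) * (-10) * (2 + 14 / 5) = 18816 / 5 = 3763.20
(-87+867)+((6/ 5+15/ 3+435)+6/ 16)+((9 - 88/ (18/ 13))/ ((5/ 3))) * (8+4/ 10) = 189323/ 200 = 946.62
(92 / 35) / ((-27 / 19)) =-1748 / 945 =-1.85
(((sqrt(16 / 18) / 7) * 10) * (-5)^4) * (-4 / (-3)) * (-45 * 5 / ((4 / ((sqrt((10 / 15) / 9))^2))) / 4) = -156250 * sqrt(2) / 189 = -1169.16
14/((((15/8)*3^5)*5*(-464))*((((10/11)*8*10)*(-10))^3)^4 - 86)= -21968998637047/36319961441894400000000000000000000000134952420199003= -0.00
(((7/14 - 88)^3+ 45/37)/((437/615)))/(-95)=24390471345/2457688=9924.15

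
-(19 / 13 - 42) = 527 / 13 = 40.54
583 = 583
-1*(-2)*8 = 16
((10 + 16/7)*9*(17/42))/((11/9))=19737/539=36.62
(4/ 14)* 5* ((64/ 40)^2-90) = -4372/ 35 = -124.91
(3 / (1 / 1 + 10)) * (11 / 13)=3 / 13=0.23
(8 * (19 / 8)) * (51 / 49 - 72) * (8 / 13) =-528504 / 637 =-829.68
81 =81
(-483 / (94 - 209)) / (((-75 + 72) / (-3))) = 21 / 5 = 4.20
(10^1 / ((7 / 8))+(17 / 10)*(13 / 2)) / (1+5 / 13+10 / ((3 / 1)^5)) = 9941373 / 630560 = 15.77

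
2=2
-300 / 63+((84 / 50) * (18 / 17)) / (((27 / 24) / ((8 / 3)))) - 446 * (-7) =27858982 / 8925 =3121.45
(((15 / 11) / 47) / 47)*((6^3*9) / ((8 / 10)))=36450 / 24299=1.50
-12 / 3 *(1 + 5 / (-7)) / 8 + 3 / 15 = 2 / 35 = 0.06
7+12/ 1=19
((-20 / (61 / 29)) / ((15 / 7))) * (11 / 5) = -8932 / 915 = -9.76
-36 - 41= -77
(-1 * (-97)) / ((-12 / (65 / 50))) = -1261 / 120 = -10.51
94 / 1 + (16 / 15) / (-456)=80368 / 855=94.00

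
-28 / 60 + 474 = 7103 / 15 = 473.53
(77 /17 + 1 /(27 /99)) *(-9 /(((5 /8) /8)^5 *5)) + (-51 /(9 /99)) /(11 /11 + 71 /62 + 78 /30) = -1980706870616166 /390734375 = -5069190.22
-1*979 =-979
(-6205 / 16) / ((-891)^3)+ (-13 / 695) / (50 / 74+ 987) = -330384681151 / 17965280355295680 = -0.00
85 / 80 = 17 / 16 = 1.06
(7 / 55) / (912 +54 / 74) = 259 / 1857405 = 0.00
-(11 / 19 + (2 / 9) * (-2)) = -23 / 171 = -0.13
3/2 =1.50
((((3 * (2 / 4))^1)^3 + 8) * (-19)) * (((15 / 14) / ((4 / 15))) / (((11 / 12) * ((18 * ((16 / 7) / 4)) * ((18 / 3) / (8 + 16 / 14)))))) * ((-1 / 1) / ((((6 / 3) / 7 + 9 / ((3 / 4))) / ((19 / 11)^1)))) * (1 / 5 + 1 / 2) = 13.81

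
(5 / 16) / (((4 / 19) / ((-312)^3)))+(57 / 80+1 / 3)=-10819785349 / 240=-45082438.95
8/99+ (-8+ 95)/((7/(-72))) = -620080/693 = -894.78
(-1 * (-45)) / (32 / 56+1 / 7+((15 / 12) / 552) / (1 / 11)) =139104 / 2285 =60.88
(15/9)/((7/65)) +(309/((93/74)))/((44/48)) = 2031569/7161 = 283.70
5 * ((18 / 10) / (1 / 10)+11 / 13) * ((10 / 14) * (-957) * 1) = -837375 / 13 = -64413.46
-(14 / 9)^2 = -196 / 81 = -2.42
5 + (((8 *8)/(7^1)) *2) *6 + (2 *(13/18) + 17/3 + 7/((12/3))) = 31141/252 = 123.58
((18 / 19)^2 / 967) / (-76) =-81 / 6632653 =-0.00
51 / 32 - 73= -2285 / 32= -71.41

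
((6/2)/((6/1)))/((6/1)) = 1/12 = 0.08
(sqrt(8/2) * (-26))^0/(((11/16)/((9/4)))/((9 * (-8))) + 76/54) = 2592/3637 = 0.71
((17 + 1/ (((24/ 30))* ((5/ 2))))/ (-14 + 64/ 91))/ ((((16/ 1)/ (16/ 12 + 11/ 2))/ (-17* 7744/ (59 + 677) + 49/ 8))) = 276709615/ 2849792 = 97.10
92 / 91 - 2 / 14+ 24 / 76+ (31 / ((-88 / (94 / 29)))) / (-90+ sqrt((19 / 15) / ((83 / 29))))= 1457*sqrt(685995) / 12867118924+ 13310631765539 / 11123624309798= 1.20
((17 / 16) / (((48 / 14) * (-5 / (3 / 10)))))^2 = 14161 / 40960000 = 0.00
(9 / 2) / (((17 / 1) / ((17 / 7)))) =0.64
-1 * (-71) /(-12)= -71 /12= -5.92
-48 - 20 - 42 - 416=-526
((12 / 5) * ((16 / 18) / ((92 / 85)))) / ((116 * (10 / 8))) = 0.01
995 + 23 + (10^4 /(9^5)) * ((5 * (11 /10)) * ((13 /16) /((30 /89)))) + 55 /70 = 5064431447 /4960116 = 1021.03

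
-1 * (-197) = 197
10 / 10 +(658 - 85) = 574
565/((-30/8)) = -150.67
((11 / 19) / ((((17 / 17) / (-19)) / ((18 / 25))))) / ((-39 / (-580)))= -7656 / 65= -117.78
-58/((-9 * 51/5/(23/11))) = 6670/5049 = 1.32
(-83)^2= 6889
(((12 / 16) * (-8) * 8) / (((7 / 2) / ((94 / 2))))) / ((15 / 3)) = -4512 / 35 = -128.91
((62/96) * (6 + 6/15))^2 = 3844/225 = 17.08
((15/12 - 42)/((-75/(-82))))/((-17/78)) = 86879/425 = 204.42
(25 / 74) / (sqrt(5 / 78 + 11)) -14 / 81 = -14 / 81 + 25 *sqrt(67314) / 63862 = -0.07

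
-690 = -690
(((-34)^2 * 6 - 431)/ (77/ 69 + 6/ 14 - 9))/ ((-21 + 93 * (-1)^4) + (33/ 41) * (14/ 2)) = -42939505/ 3820661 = -11.24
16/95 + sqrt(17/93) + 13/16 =sqrt(1581)/93 + 1491/1520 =1.41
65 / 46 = 1.41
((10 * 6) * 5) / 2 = 150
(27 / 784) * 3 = 81 / 784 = 0.10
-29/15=-1.93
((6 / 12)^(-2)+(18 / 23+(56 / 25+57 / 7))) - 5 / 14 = 119207 / 8050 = 14.81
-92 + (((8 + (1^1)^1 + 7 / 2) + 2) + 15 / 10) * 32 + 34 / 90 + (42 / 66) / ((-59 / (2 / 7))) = 12277043 / 29205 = 420.37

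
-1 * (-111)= 111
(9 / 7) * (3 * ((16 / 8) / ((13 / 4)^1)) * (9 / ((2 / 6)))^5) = 3099363912 / 91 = 34058944.09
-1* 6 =-6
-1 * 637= -637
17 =17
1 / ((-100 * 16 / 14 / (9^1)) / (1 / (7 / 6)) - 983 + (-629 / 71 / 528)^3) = -17561255399424 / 17522880887244655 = -0.00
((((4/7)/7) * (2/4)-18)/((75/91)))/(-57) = 2288/5985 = 0.38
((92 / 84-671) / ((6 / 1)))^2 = 49477156 / 3969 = 12465.90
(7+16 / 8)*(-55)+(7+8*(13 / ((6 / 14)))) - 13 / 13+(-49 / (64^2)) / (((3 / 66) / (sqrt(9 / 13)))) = -739 / 3 - 1617*sqrt(13) / 26624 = -246.55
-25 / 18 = -1.39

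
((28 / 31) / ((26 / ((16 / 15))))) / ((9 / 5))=224 / 10881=0.02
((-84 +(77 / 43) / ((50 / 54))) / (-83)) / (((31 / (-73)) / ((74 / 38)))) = -238284921 / 52553525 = -4.53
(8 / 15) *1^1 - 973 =-14587 / 15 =-972.47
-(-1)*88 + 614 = 702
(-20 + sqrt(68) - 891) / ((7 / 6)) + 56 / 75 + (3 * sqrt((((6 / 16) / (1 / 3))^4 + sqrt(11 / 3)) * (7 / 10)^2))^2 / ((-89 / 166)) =-303647021047 / 382771200 - 12201 * sqrt(33) / 4450 + 12 * sqrt(17) / 7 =-801.97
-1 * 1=-1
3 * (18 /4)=27 /2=13.50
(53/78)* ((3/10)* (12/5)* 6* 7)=20.55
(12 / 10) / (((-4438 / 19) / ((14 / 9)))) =-38 / 4755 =-0.01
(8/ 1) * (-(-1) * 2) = 16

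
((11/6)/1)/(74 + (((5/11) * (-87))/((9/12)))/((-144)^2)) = 104544/4219631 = 0.02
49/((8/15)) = 735/8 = 91.88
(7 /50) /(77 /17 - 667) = -119 /563100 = -0.00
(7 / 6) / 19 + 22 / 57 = 17 / 38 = 0.45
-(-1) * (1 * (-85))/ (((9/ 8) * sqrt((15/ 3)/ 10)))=-680 * sqrt(2)/ 9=-106.85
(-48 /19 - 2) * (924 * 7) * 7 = -3893736 /19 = -204933.47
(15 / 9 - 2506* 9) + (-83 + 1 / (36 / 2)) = -407435 / 18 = -22635.28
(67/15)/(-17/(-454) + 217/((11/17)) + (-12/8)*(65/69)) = 0.01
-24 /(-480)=1 /20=0.05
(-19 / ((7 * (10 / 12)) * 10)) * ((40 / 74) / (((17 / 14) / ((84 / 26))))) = -19152 / 40885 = -0.47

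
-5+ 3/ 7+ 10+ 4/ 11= 446/ 77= 5.79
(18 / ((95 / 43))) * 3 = 2322 / 95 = 24.44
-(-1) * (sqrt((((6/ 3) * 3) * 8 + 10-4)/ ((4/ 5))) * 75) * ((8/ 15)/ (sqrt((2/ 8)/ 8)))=480 * sqrt(15)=1859.03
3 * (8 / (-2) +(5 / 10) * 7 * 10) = 93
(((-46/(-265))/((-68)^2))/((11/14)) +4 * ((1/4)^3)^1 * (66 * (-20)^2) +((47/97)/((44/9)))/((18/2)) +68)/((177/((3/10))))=70194663394/24106277525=2.91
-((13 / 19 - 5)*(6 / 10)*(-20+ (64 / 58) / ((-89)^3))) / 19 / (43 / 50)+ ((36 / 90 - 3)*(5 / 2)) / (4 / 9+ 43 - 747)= -668471162201031 / 211524645667288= -3.16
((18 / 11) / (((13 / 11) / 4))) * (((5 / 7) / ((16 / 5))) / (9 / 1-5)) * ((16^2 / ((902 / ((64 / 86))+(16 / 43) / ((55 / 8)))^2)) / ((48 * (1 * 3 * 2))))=0.00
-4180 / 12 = -348.33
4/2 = 2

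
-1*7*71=-497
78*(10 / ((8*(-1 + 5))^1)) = 195 / 8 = 24.38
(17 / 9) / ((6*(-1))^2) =17 / 324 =0.05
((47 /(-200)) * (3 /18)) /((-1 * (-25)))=-47 /30000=-0.00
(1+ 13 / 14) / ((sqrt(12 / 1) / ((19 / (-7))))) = -171* sqrt(3) / 196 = -1.51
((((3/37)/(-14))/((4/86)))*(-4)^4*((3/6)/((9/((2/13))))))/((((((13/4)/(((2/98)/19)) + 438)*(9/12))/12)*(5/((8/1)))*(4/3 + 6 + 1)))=-1409024/5831223125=-0.00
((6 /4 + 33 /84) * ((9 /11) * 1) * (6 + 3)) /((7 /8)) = 8586 /539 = 15.93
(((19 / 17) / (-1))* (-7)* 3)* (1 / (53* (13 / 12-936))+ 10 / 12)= 395404079 / 20216638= 19.56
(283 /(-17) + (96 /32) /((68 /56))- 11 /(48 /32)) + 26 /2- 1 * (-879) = 44395 /51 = 870.49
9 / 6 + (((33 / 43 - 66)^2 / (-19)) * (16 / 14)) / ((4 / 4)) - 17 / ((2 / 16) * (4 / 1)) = -141873005 / 491834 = -288.46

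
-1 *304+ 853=549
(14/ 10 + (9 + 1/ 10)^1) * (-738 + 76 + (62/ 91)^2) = -8217267/ 1183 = -6946.13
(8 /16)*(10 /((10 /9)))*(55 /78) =165 /52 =3.17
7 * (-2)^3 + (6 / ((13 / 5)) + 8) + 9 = -477 / 13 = -36.69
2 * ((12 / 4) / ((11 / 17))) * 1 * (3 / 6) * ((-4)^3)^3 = -13369344 / 11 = -1215394.91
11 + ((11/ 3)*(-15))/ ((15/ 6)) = -11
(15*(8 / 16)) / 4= 15 / 8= 1.88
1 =1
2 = 2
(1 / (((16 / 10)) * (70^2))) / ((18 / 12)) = 1 / 11760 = 0.00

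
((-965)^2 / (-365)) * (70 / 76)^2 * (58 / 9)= -6616353625 / 474354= -13948.13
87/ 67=1.30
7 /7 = 1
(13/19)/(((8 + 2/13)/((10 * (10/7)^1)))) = 8450/7049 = 1.20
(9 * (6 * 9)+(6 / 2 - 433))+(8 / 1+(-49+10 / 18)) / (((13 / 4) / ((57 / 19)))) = 56 / 3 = 18.67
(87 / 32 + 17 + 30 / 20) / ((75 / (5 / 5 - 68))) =-45493 / 2400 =-18.96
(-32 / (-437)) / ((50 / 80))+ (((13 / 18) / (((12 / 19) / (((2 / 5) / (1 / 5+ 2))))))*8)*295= 490.79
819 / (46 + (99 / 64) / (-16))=119808 / 6715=17.84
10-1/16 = 159/16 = 9.94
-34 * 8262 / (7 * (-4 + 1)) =93636 / 7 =13376.57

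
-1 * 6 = -6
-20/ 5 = -4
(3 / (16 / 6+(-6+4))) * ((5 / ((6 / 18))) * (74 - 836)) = -51435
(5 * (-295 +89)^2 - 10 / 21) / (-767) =-4455770 / 16107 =-276.64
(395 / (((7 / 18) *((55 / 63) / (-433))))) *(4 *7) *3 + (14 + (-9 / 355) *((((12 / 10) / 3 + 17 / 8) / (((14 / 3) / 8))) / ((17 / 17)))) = -11567394274697 / 273350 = -42317154.84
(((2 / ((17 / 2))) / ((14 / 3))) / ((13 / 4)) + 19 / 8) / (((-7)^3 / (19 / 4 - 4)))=-88755 / 16979872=-0.01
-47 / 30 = -1.57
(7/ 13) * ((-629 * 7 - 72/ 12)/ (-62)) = 30863/ 806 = 38.29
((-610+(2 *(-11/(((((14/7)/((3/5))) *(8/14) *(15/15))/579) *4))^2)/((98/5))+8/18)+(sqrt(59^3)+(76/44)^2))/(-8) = -394187290121/44605440 - 59 *sqrt(59)/8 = -8893.85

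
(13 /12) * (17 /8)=2.30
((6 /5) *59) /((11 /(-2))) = -708 /55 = -12.87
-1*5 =-5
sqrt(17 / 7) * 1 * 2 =2 * sqrt(119) / 7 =3.12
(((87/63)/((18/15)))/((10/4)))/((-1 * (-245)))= 0.00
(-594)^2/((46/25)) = 4410450/23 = 191758.70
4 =4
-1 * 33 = -33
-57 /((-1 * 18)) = 19 /6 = 3.17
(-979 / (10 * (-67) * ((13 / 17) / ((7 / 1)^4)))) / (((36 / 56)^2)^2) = 767548664344 / 28573155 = 26862.58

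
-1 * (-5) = 5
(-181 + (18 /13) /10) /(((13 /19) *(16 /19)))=-1060979 /3380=-313.90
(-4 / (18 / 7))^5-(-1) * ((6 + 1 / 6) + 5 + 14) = 1896485 / 118098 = 16.06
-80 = -80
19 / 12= 1.58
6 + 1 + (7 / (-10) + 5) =113 / 10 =11.30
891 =891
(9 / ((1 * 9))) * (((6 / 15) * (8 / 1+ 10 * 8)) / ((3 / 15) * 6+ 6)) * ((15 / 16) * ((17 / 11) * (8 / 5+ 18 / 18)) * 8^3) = 28288 / 3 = 9429.33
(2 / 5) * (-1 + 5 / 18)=-13 / 45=-0.29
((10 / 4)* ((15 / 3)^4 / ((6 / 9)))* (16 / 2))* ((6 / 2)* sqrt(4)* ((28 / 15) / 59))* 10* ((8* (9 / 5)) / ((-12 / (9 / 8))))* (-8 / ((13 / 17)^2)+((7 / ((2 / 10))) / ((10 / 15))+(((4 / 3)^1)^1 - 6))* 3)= -6237938.27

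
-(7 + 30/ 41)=-317/ 41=-7.73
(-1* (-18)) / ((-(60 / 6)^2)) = -9 / 50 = -0.18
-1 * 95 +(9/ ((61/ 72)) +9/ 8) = -40627/ 488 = -83.25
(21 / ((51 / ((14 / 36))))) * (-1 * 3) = -49 / 102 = -0.48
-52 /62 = -26 /31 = -0.84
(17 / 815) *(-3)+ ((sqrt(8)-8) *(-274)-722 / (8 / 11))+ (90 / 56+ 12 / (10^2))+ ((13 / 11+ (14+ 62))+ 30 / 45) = 1203731629 / 941325-548 *sqrt(2) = 503.77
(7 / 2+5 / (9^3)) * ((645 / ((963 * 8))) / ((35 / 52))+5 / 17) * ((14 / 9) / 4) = 163477949 / 286427016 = 0.57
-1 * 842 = -842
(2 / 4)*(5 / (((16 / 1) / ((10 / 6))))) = 25 / 96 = 0.26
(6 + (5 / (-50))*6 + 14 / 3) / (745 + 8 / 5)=151 / 11199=0.01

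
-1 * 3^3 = -27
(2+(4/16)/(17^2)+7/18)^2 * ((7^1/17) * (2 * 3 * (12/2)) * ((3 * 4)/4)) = 4327181383/17038284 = 253.97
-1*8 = -8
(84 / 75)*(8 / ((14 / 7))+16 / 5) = 1008 / 125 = 8.06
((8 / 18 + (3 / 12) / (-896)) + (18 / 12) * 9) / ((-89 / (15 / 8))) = -2248915 / 7655424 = -0.29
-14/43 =-0.33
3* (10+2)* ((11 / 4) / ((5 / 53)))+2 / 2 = 5252 / 5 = 1050.40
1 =1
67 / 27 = 2.48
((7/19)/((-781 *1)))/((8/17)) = -119/118712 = -0.00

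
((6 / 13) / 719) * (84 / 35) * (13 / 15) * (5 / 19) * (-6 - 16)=-528 / 68305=-0.01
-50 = -50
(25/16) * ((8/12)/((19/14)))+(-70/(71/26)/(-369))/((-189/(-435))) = 16619675/17920116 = 0.93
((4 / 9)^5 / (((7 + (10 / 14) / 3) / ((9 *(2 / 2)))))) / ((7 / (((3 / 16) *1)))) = 8 / 13851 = 0.00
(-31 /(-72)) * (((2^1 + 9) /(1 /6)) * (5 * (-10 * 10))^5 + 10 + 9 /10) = -639374999999996621 /720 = -888020833333328.64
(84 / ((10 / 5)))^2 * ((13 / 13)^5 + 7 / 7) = 3528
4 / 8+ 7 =15 / 2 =7.50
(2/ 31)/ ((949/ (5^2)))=50/ 29419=0.00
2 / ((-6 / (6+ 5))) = -11 / 3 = -3.67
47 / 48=0.98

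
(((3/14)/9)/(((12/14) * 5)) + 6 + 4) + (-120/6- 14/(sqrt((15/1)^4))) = -3017/300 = -10.06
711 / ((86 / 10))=3555 / 43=82.67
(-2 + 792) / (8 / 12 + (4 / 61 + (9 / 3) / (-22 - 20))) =2023980 / 1693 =1195.50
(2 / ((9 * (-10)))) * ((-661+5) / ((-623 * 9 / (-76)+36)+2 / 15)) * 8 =398848 / 375891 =1.06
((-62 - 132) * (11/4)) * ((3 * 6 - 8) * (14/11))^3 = -133084000/121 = -1099867.77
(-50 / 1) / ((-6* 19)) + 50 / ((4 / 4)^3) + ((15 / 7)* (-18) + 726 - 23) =285232 / 399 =714.87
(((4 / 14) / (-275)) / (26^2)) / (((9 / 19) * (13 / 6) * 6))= -19 / 76126050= -0.00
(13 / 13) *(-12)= -12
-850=-850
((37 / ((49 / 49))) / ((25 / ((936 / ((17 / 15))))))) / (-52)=-1998 / 85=-23.51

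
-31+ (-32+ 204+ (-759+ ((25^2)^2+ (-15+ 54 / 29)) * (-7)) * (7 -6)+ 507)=-2734394.03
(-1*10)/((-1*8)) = 5/4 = 1.25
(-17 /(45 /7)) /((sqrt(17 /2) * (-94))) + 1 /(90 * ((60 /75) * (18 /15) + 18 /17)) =85 /15444 + 7 * sqrt(34) /4230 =0.02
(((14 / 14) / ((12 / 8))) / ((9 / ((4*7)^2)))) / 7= 224 / 27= 8.30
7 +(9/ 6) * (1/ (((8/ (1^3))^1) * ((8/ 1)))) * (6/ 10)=4489/ 640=7.01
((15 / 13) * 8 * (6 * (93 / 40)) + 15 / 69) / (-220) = -38567 / 65780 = -0.59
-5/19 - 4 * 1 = -81/19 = -4.26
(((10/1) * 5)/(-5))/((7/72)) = -720/7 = -102.86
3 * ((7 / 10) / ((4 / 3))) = 1.58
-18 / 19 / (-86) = 9 / 817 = 0.01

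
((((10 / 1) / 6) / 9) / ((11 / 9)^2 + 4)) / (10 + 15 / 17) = 0.00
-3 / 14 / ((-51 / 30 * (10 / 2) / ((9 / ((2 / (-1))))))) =-27 / 238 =-0.11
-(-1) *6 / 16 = 3 / 8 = 0.38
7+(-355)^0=8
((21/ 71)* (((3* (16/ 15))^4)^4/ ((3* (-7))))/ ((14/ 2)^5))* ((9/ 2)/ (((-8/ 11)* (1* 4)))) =28534807239019462656/ 182082672119140625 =156.71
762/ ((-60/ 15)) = -381/ 2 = -190.50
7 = 7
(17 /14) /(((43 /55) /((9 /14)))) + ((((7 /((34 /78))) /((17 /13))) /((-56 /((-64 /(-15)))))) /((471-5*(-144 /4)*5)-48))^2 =627644374124863 /628613682158700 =1.00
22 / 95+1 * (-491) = -46623 / 95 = -490.77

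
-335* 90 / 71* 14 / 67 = -6300 / 71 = -88.73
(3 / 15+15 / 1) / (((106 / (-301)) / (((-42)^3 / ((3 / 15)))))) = 847418544 / 53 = 15989029.13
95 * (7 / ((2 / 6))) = 1995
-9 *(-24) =216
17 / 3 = 5.67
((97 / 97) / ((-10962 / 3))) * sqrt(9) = -1 / 1218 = -0.00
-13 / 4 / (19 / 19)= -13 / 4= -3.25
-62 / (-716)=31 / 358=0.09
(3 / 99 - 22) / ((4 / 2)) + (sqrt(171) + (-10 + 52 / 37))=-47813 / 2442 + 3 * sqrt(19)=-6.50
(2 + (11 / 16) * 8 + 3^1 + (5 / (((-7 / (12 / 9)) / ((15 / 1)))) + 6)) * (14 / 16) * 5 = 155 / 16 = 9.69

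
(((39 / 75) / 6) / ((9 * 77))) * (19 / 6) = 247 / 623700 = 0.00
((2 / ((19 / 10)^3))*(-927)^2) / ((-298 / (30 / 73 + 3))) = -213972921000 / 74605343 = -2868.06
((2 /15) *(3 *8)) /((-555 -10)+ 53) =-1 /160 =-0.01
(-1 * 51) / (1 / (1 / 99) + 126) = -17 / 75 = -0.23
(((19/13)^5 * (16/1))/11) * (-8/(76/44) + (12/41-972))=-1585887717248/167453143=-9470.64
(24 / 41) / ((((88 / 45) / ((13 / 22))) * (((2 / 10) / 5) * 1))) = 43875 / 9922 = 4.42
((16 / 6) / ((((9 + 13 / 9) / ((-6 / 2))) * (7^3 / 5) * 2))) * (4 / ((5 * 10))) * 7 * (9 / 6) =-54 / 11515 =-0.00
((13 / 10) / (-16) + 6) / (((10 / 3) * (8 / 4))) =2841 / 3200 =0.89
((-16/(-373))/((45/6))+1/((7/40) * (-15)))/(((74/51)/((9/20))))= -281061/2415175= -0.12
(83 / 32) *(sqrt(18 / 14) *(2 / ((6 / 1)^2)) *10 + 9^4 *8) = 415 *sqrt(7) / 672 + 544563 / 4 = 136142.38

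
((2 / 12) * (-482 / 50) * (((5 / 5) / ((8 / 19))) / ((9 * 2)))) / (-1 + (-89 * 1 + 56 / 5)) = 4579 / 1702080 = 0.00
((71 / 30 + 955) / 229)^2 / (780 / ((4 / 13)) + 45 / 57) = 1424820089 / 206722422000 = 0.01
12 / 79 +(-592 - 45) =-636.85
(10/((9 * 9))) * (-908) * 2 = -18160/81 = -224.20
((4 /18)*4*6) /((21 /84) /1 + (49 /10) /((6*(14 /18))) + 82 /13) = 2080 /2967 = 0.70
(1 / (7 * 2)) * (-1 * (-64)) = 32 / 7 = 4.57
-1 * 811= -811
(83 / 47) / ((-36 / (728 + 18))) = -30959 / 846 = -36.59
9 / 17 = 0.53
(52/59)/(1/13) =676/59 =11.46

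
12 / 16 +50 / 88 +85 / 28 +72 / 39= 6.20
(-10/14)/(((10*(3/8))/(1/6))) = -2/63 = -0.03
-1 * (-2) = 2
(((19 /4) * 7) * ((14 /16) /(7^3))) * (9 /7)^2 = 1539 /10976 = 0.14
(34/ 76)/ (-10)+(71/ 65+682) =674851/ 988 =683.05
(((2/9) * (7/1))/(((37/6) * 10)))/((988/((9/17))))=21/1553630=0.00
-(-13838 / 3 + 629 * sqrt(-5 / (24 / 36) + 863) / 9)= 13838 / 3 - 629 * sqrt(3422) / 18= 2568.49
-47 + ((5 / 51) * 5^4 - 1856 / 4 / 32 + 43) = 42.77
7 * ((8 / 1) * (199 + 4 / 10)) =55832 / 5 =11166.40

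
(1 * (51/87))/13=0.05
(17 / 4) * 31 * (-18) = -4743 / 2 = -2371.50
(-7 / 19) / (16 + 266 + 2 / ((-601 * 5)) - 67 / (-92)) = -1935220 / 1485094549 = -0.00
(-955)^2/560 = 1628.62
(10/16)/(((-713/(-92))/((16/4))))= 10/31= 0.32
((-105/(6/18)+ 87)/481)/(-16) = 57/1924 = 0.03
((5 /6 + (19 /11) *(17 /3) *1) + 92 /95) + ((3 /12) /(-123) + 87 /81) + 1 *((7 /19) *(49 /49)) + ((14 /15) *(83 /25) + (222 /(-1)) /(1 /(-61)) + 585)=1636098349933 /115681500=14143.13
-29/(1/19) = -551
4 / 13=0.31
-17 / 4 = -4.25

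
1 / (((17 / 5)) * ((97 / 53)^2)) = 14045 / 159953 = 0.09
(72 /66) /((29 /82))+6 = 2898 /319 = 9.08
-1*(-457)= 457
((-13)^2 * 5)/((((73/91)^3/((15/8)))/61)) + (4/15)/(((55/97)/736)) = 481568589241373/2567512200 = 187562.34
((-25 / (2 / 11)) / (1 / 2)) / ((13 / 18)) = -4950 / 13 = -380.77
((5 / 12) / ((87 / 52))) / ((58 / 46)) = 1495 / 7569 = 0.20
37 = 37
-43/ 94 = -0.46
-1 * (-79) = 79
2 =2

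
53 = 53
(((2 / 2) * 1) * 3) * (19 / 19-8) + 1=-20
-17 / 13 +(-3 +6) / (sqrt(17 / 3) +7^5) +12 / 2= 51694935949 / 11016534490- 3*sqrt(51) / 847425730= 4.69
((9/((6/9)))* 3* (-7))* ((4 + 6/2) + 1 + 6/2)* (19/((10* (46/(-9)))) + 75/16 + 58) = -715140657/3680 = -194331.70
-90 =-90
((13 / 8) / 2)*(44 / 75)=143 / 300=0.48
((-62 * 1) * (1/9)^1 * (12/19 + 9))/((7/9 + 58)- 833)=5673/66196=0.09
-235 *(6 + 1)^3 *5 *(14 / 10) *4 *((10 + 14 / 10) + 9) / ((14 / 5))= -16443420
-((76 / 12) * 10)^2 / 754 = -18050 / 3393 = -5.32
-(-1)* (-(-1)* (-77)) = -77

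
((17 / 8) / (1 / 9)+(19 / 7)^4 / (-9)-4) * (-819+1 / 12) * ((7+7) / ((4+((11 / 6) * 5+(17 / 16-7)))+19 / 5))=-77246165335 / 8171289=-9453.36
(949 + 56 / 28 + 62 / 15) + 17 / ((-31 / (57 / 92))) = 40846069 / 42780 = 954.79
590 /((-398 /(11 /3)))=-3245 /597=-5.44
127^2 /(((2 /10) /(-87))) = -7016115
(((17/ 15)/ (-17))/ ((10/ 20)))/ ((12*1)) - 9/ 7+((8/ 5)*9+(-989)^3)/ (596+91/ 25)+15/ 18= -1613237.83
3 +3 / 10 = 33 / 10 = 3.30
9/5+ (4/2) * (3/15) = 11/5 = 2.20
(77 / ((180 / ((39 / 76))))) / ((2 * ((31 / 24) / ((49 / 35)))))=7007 / 58900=0.12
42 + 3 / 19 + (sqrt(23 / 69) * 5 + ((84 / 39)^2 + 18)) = 5 * sqrt(3) / 3 + 208063 / 3211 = 67.68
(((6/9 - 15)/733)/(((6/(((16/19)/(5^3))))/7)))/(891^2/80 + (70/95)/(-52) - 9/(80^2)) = -8013824/517437803961945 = -0.00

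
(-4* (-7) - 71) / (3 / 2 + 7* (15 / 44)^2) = -83248 / 4479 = -18.59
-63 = -63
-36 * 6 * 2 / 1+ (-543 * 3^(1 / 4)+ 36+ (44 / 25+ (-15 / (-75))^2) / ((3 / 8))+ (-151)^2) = 112049 / 5 - 543 * 3^(1 / 4) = 21695.17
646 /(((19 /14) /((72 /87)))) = 11424 /29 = 393.93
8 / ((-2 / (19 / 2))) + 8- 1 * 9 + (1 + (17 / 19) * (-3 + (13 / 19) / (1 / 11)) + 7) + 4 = -22.95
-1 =-1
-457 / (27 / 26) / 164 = -2.68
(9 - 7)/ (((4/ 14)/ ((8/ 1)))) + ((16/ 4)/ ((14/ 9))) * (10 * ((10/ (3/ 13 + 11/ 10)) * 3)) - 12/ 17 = 13072340/ 20587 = 634.98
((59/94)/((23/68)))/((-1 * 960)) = -1003/518880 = -0.00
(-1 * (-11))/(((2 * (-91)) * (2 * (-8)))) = 11/2912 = 0.00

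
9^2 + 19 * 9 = 252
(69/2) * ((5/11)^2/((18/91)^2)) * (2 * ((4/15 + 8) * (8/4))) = 59043530/9801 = 6024.24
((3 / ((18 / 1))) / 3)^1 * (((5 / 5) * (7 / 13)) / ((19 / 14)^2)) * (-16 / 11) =-10976 / 464607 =-0.02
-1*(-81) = 81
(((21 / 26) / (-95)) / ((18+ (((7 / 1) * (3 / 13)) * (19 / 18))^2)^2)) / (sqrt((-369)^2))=-3321864 / 63021467691895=-0.00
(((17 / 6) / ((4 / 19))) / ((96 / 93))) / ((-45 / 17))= -170221 / 34560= -4.93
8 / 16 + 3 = 3.50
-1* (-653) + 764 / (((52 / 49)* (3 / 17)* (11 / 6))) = 411585 / 143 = 2878.22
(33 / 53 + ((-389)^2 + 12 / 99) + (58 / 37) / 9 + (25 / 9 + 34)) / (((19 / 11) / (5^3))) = 193319906875 / 17649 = 10953589.83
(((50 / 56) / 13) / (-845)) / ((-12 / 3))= 5 / 246064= 0.00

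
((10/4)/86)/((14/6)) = 15/1204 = 0.01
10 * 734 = 7340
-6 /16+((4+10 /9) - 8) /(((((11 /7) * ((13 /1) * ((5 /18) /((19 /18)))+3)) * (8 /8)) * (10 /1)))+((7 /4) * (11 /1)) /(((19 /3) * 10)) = -45751 /458964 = -0.10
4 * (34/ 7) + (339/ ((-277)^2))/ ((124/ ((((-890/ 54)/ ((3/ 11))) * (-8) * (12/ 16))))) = 5826682297/ 299703474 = 19.44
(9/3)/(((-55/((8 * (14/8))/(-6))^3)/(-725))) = -49735/99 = -502.37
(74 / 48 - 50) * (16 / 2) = -1163 / 3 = -387.67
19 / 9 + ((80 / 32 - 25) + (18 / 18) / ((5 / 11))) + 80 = 5563 / 90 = 61.81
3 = 3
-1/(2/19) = -19/2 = -9.50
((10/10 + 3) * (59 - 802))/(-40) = 743/10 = 74.30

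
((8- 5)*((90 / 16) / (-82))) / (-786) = 45 / 171872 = 0.00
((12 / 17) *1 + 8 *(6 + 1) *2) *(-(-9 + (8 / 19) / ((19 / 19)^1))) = 312308 / 323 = 966.90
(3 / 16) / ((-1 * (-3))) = 1 / 16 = 0.06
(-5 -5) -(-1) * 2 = -8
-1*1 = -1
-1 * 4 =-4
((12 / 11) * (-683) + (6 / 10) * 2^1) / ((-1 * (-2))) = -371.95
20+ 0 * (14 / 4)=20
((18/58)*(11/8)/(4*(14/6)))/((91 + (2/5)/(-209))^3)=338926339125/5585880783237743072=0.00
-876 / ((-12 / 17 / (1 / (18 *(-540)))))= -1241 / 9720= -0.13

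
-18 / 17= -1.06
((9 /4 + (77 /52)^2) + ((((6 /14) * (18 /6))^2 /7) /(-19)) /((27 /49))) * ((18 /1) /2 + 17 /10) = 170089019 /3596320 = 47.30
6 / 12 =1 / 2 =0.50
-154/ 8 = -77/ 4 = -19.25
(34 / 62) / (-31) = -17 / 961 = -0.02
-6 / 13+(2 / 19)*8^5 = 851854 / 247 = 3448.80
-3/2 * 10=-15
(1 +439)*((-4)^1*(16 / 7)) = -28160 / 7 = -4022.86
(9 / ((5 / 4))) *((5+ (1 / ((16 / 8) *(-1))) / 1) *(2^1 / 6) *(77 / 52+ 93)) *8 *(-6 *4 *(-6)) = 76406976 / 65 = 1175491.94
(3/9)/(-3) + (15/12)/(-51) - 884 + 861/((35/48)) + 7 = 929213/3060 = 303.66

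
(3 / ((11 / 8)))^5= 7962624 / 161051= 49.44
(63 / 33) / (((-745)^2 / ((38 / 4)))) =399 / 12210550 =0.00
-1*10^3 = -1000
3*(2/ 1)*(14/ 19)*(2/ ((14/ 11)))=132/ 19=6.95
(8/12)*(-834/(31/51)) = -28356/31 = -914.71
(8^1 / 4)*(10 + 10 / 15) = 64 / 3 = 21.33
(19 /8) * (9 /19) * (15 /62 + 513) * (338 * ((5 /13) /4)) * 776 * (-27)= -48753431415 /124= -393172833.99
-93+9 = -84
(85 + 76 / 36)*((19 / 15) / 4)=3724 / 135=27.59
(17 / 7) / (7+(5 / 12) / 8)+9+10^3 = 4783283 / 4739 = 1009.34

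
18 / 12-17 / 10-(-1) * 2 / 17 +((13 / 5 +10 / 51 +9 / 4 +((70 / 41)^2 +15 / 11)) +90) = 1871791033 / 18860820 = 99.24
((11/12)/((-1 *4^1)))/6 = -11/288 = -0.04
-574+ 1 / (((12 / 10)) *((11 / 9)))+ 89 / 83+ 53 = -948143 / 1826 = -519.25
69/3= 23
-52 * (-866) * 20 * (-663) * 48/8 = -3582745920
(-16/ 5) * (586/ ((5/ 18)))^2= -1780164864/ 125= -14241318.91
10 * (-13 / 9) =-130 / 9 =-14.44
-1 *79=-79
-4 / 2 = -2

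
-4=-4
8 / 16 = 1 / 2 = 0.50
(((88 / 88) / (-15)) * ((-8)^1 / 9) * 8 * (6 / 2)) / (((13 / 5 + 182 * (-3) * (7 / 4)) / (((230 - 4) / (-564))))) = 7232 / 12092301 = 0.00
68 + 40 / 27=1876 / 27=69.48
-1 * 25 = -25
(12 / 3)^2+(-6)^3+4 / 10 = -998 / 5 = -199.60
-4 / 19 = -0.21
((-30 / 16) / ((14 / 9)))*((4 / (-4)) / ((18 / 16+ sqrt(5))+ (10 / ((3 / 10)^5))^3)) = 15496819560250157725494998535 / 896000000028927396511311088272011304446- 111181211331110460*sqrt(5) / 448000000014463698255655544136005652223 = 0.00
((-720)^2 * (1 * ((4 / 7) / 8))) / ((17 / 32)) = 8294400 / 119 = 69700.84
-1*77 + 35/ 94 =-7203/ 94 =-76.63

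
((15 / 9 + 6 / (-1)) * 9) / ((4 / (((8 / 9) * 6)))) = -52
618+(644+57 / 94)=118685 / 94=1262.61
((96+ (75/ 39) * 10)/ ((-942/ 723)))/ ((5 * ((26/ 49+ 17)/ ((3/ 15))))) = -0.20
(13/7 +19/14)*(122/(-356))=-2745/2492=-1.10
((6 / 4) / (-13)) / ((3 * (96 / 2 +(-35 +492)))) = -1 / 13130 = -0.00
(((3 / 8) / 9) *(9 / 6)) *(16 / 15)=1 / 15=0.07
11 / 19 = 0.58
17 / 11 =1.55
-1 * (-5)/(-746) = -5/746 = -0.01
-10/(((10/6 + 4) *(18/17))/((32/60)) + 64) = -0.13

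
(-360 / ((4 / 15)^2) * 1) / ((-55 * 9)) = 225 / 22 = 10.23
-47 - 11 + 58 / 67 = -3828 / 67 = -57.13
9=9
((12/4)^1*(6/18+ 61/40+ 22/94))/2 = 3.14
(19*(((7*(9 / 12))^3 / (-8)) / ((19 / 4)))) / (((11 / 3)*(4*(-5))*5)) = 27783 / 140800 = 0.20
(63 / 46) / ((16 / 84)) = 1323 / 184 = 7.19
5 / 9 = 0.56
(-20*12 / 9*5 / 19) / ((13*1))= -400 / 741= -0.54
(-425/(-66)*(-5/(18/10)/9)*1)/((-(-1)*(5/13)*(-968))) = 27625/5174928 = 0.01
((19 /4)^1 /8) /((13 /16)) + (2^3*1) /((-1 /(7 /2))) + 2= -657 /26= -25.27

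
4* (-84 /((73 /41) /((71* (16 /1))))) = -15649536 /73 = -214377.21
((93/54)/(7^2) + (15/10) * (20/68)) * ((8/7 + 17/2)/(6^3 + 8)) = 0.02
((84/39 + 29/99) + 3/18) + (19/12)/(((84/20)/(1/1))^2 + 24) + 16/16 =2174273/595452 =3.65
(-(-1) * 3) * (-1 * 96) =-288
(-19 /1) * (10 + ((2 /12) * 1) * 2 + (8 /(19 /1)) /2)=-601 /3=-200.33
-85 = -85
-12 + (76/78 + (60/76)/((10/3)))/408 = -7254077/604656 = -12.00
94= 94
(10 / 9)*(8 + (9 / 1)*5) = 530 / 9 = 58.89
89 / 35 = 2.54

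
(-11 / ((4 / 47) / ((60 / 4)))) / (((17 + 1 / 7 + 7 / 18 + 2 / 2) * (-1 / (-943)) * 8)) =-92143359 / 7472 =-12331.82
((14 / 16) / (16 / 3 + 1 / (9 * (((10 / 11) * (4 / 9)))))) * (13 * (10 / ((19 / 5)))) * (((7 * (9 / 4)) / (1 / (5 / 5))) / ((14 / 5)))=1535625 / 51148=30.02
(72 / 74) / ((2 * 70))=9 / 1295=0.01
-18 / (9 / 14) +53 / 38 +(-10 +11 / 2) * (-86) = 13695 / 38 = 360.39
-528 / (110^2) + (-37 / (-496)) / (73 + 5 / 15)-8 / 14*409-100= -1274684371 / 3819200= -333.76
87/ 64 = 1.36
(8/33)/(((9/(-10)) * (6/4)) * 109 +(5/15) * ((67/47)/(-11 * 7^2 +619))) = -6016/3651527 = -0.00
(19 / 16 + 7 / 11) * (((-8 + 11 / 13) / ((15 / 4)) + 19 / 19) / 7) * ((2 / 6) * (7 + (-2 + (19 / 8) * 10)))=-145199 / 64064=-2.27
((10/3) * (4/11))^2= 1600/1089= 1.47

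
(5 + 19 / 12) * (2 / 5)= 79 / 30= 2.63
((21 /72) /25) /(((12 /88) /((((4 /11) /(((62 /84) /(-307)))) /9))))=-30086 /20925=-1.44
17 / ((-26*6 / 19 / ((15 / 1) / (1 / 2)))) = -62.12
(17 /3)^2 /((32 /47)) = 13583 /288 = 47.16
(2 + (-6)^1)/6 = -2/3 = -0.67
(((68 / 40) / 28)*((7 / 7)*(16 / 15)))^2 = 1156 / 275625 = 0.00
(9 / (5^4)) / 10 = 9 / 6250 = 0.00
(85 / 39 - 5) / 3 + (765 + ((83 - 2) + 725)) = 183697 / 117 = 1570.06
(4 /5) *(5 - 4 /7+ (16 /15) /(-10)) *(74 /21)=12.18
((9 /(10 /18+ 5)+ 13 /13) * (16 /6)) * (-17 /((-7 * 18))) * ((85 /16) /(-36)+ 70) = 65.85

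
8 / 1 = 8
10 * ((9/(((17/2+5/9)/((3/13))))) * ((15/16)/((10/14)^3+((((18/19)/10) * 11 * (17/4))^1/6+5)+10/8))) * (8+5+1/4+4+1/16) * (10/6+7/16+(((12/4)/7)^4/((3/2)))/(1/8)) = 1079026180875/93308752768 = 11.56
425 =425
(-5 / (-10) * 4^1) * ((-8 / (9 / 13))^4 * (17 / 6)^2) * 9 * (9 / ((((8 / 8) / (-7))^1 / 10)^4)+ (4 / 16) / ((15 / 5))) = 10958651819813954048 / 19683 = 556757192491691.00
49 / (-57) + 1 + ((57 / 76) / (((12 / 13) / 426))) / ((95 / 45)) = 74827 / 456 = 164.09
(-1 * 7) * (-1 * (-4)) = -28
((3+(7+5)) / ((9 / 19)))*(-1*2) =-190 / 3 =-63.33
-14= -14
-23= -23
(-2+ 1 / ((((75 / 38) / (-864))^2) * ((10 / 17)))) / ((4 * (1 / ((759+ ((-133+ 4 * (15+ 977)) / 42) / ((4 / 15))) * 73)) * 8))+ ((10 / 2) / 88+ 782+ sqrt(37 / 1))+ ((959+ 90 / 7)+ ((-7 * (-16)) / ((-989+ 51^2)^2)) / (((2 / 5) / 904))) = sqrt(37)+ 4094513663216071257399 / 5002197200000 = 818543038.18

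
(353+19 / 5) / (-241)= -1784 / 1205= -1.48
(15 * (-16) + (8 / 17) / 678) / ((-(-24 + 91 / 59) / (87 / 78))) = -1183255738 / 99267675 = -11.92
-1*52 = -52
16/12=4/3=1.33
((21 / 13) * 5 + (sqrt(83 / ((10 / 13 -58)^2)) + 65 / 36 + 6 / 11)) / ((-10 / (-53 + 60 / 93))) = 7033 * sqrt(83) / 76880 + 29042503 / 531960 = 55.43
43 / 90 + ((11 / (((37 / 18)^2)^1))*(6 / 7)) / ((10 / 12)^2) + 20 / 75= 17067137 / 4312350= 3.96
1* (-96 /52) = -24 /13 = -1.85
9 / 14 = 0.64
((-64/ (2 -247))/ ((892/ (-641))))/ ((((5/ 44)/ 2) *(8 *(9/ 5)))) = -112816/ 491715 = -0.23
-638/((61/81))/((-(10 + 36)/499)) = 12893661/1403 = 9190.06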